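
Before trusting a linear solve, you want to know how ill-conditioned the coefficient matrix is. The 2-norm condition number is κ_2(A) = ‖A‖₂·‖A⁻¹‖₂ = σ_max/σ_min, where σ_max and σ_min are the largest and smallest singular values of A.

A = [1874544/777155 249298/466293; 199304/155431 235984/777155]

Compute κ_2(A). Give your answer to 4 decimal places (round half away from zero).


167.2500

M = AᵀA = [15595042624/2089861225 140350112/83594449; 140350112/83594449 7110496036/18808751025]. tr(M)=87725092/11189025, det(M)=614656/279725625
λ_max, λ_min = (87725092/11189025 ± √307783655287696/5007771218025)/2 = 196/25, 3136/11189025
κ = σ_max/σ_min = (14/5)/(56/3345) = 167.2500


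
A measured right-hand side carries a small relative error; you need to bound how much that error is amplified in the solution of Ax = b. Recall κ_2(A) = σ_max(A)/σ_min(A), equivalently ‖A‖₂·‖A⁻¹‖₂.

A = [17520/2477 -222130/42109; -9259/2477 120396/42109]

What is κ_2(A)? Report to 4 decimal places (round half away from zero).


AᵀA = [392679481/6135529 -294497892/6135529; -294497892/6135529 220889044/6135529]; tr = 613568525/6135529, det = 1562500/6135529
λ_max, λ_min = (613568525/6135529 ± √376427987814425625/37644716109841)/2 = 100, 15625/6135529
so κ_2 = √(100 / (15625/6135529)) = 198.1600

198.1600


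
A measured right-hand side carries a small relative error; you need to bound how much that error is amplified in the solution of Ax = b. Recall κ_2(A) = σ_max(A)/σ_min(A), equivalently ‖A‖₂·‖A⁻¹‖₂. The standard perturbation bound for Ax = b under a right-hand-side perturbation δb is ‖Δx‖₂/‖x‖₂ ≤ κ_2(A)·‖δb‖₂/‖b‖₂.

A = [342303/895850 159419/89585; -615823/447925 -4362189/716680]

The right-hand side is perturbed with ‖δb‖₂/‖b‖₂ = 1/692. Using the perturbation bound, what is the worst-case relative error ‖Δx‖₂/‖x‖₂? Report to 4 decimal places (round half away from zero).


AᵀA = [2614597141/1284075556 23236917795/2568151112; 23236917795/2568151112 826208623825/20545208896]; tr = 516384401/12222016, det = 714025/48888064
eigenvalues of AᵀA: λ = (tr ± √(tr²−4·det))/2 = 169/4, 4225/12222016
so κ_2 = √((169/4) / (4225/12222016)) = 349.6000
κ_2(A)·‖δb‖/‖b‖ = 0.5052

0.5052


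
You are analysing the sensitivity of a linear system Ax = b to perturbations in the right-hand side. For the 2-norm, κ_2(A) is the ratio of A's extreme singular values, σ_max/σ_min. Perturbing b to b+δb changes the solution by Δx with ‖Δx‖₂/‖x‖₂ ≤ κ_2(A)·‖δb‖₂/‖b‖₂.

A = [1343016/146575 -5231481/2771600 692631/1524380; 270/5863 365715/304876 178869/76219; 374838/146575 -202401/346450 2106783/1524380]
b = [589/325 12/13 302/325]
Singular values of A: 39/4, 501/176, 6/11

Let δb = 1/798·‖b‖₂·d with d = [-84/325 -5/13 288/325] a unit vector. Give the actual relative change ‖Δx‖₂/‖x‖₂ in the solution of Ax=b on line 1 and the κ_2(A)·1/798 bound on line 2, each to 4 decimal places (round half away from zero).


from the listed singular values, σ₁ = 39/4, σ_n = 6/11
κ = σ_max/σ_min = (39/4)/(6/11) = 17.8750
bound on ‖Δx‖/‖x‖: κ·ε = 17.8750·1/798 = 0.0224
solve Ax = b  →  x = [0.2001 0.0935 0.3416]
‖b‖ = 2.2361, ‖x‖ = 0.4068
with δb = [-0.0007 -0.0011 0.0025], A·Δx = δb → ‖Δx‖ = 0.0051
realised ‖Δx‖/‖x‖ = 0.0126
realised/bound (from unrounded values) ≈ 0.5638

0.0126
0.0224


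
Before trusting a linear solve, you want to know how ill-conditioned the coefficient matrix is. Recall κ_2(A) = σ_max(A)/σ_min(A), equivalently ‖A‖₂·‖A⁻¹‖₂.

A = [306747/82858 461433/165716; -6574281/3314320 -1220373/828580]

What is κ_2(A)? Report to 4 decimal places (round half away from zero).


389.9200

form AᵀA = [670488324849/38009401600 125715268917/9502350400; 125715268917/9502350400 11786021793/1187793800] with trace 41905640889/1520376064 and determinant 121550625/24326017024
char-poly roots: 441/16 and 275625/1520376064
κ_2(A) = √(λ_max/λ_min) = √((441/16) / (275625/1520376064)) = 389.9200


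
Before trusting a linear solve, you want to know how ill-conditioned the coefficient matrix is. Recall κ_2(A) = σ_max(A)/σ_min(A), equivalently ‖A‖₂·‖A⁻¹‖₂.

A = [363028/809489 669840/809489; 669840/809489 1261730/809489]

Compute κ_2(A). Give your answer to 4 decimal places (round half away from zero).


form AᵀA = [2008563856/2267378689 3765840480/2267378689; 3765840480/2267378689 7061066500/2267378689] with trace 31382804/7845601 and determinant 1600/7845601
char-poly roots: 4 and 400/7845601
κ = σ_max/σ_min = 2/(20/2801) = 280.1000

280.1000


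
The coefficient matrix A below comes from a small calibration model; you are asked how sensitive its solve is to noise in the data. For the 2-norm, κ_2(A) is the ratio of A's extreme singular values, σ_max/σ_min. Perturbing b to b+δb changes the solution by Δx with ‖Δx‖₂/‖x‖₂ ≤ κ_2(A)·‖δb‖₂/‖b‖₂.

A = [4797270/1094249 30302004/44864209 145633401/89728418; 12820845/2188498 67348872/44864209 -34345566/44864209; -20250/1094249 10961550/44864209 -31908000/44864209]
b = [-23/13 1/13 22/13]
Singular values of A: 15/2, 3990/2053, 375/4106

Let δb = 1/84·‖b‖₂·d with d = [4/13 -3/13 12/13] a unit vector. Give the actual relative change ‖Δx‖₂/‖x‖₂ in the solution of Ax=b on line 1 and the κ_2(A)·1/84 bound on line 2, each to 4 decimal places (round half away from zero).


0.0290
0.9776

from the listed singular values, σ₁ = 15/2, σ_n = 375/4106
κ_2(A) = (15/2) / (375/4106) = 82.1200
perturbation bound = 82.1200·1/84 = 0.9776
solve Ax = b  →  x = [-2.5336 10.6191 1.3345]
‖b‖ = 2.4495, ‖x‖ = 10.9984
Δx = A⁻¹·δb where δb = 1/84·2.4495·d; ‖Δx‖ = 0.3193
relative error = 0.0290
so the bound overstates the realised error by a factor of ≈ 33.6756 (computed from the unrounded values)


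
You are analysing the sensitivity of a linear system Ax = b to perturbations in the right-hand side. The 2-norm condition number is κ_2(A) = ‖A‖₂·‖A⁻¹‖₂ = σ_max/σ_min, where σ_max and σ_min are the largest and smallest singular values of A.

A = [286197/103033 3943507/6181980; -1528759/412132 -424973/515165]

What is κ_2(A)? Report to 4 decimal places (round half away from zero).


AᵀA = [3647643645025/169852785424 51294396140/10615799089; 51294396140/10615799089 1662317710561/1528675068816]; tr = 10259104853/454692168, det = 81450625/14550149376
solving λ² − 10259104853/454692168·λ + 81450625/14550149376 = 0 gives λ = 361/16, 225625/909384336
so κ_2 = √((361/16) / (225625/909384336)) = 301.5600

301.5600


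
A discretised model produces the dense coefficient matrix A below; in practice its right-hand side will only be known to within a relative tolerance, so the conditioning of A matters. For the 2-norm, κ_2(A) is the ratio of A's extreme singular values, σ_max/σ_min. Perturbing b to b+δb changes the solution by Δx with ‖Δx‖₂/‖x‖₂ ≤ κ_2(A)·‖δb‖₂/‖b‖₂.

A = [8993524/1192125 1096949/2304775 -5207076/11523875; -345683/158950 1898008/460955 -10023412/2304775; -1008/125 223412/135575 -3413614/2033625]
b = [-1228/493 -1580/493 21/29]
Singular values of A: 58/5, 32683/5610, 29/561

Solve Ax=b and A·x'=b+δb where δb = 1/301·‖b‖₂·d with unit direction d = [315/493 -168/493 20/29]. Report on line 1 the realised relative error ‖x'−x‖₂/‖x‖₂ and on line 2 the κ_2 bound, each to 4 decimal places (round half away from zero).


largest singular value 58/5, smallest 29/561
κ = σ_max/σ_min = (58/5)/(29/561) = 224.4000
κ_2(A)·‖δb‖/‖b‖ = 0.7455
solve Ax = b  →  x = [-0.2750 -0.4379 0.4598]
2-norm of b is 4.1231; of x, 0.6920
Δx = A⁻¹·δb where δb = 1/301·4.1231·d; ‖Δx‖ = 0.2650
realised ‖Δx‖/‖x‖ = 0.3829
tightness: 0.3829 against a bound of 0.7455 (unrounded ratio ≈ 0.5137)

0.3829
0.7455


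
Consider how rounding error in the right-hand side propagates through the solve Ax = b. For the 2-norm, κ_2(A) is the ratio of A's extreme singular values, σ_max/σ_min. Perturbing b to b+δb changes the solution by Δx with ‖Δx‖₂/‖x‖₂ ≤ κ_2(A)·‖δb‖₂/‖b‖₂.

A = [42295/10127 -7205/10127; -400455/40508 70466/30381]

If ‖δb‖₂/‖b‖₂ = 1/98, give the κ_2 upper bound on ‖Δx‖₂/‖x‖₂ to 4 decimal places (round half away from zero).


form AᵀA = [1118260825/9709456 -31435195/1213682; -31435195/1213682 32145949/5461569] with trace 6293089/51984 and determinant 366025/51984
eigenvalues of AᵀA: λ = (tr ± √(tr²−4·det))/2 = 121, 3025/51984
κ = σ_max/σ_min = 11/(55/228) = 45.6000
κ_2(A)·‖δb‖/‖b‖ = 0.4653

0.4653


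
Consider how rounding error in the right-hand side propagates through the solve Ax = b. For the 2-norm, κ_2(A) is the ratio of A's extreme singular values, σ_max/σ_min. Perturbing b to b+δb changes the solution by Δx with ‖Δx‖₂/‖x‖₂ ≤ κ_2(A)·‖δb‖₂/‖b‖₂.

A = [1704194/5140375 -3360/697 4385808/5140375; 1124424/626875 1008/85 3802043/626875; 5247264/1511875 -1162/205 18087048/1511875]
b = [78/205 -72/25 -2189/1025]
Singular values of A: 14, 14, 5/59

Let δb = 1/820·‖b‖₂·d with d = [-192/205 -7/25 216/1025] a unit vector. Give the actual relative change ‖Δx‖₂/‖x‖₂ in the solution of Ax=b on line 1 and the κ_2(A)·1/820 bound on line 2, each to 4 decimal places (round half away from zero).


from the listed singular values, σ₁ = 14, σ_n = 5/59
condition number: 14 ÷ (5/59) = 165.2000
κ_2(A)·‖δb‖/‖b‖ = 0.2015
solve Ax = b  →  x = [-0.0635 -0.1218 -0.2178]
‖b‖ = 3.6056, ‖x‖ = 0.2575
δb = ε·‖b‖·d = [-0.0041 -0.0012 0.0009]; solving A·Δx = δb gives ‖Δx‖ = 0.0519
relative error = 0.2015
tightness: 0.2015 against a bound of 0.2015; the bound is attained (ratio 1)

0.2015
0.2015


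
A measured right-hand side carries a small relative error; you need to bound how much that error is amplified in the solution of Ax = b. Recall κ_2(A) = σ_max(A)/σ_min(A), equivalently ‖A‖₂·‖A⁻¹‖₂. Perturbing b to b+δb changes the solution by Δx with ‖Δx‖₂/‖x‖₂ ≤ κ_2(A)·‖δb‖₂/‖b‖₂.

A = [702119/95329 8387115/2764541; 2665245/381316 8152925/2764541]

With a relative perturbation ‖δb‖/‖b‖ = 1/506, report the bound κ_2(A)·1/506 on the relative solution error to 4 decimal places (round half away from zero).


0.4637

form AᵀA = [14991068352601/145401891856 1561536337185/36350472964; 1561536337185/36350472964 162680004850/9087618241] with trace 104106203729/860366224 and determinant 228765625/860366224
λ_max, λ_min = (104106203729/860366224 ± √10837314365996204505441/740230039400018176)/2 = 121, 1890625/860366224
σ_max=√121=11, σ_min=√(1890625/860366224)=(1375/29332) → κ = 234.6560
bound on ‖Δx‖/‖x‖: κ·ε = 234.6560·1/506 = 0.4637


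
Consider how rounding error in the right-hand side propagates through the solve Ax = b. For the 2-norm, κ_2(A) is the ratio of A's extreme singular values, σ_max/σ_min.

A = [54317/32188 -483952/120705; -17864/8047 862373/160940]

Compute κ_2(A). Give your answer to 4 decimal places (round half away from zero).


M = AᵀA = [8056296425/1036067344 -3625155730/194262627; -3625155730/194262627 417621493321/9324606096]. tr(M)=1450083317/27587592, det(M)=17682025/882802944
eigenvalues of AᵀA: λ = (tr ± √(tr²−4·det))/2 = 841/16, 21025/55175184
σ_max=√(841/16)=(29/4), σ_min=√(21025/55175184)=(145/7428) → κ = 371.4000

371.4000


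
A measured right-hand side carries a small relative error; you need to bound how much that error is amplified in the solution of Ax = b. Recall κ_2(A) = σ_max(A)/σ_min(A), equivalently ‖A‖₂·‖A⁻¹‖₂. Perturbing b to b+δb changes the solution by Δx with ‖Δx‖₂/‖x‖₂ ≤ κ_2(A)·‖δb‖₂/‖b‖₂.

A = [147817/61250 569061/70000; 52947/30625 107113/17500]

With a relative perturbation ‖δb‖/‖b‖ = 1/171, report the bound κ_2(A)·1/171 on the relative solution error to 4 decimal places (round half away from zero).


0.9170

M = AᵀA = [1322536189/150062500 5179495437/171500000; 5179495437/171500000 20296061521/196000000]. tr(M)=1726638929/15366400, det(M)=7890481/15366400
solving λ² − 1726638929/15366400·λ + 7890481/15366400 = 0 gives λ = 2809/25, 2809/614656
κ = σ_max/σ_min = (53/5)/(53/784) = 156.8000
perturbation bound = 156.8000·1/171 = 0.9170


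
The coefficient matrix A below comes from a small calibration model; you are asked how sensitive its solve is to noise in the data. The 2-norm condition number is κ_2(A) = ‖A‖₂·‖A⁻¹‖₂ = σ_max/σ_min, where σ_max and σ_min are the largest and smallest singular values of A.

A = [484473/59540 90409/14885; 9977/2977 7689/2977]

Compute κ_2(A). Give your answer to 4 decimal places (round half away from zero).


183.2000

AᵀA = [1624439641/20976400 304568253/5244100; 304568253/5244100 57111274/1311025]; tr = 101528801/839056, det = 366025/839056
solving λ² − 101528801/839056·λ + 366025/839056 = 0 gives λ = 121, 3025/839056
σ_max=√121=11, σ_min=√(3025/839056)=(55/916) → κ = 183.2000


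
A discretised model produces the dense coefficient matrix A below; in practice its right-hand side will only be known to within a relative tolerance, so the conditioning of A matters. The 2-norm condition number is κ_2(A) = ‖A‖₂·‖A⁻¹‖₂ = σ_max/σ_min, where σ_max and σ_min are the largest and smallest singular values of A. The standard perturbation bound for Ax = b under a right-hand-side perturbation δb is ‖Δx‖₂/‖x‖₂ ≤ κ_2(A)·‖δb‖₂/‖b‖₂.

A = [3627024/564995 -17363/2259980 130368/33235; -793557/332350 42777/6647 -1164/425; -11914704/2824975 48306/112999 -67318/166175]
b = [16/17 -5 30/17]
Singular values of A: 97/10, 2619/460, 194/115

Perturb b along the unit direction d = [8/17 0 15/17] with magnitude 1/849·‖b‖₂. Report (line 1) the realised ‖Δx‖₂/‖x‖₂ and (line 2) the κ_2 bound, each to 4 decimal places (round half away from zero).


largest singular value 97/10, smallest 194/115
κ = σ_max/σ_min = (97/10)/(194/115) = 5.7500
worst-case relative error ≤ 5.7500 × 1/849 = 0.0068
solve Ax = b  →  x = [-0.5821 -0.4858 1.1916]
‖b‖₂ = 5.3852 and ‖x‖₂ = 1.4124
with δb = [0.0030 0.0000 0.0056], A·Δx = δb → ‖Δx‖ = 0.0038
dividing the unrounded norms, ‖Δx‖/‖x‖ = 0.0027
tightness: 0.0027 against a bound of 0.0068 (unrounded ratio ≈ 0.3931)

0.0027
0.0068


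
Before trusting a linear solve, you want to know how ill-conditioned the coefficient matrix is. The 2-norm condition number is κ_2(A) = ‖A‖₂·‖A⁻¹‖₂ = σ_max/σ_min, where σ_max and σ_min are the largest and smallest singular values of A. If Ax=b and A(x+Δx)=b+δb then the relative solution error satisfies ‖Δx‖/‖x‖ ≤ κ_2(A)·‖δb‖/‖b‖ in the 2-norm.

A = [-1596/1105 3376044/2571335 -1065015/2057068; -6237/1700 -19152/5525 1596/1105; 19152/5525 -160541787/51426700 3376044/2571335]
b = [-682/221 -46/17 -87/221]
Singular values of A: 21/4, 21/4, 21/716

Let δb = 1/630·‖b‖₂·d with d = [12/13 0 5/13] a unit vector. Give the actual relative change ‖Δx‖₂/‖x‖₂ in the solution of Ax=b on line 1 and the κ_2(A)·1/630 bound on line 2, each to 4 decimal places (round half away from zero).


largest singular value 21/4, smallest 21/716
κ_2(A) = (21/4) / (21/716) = 179.0000
bound on ‖Δx‖/‖x‖: κ·ε = 179.0000·1/630 = 0.2841
solve Ax = b  →  x = [0.4724 -39.1015 -94.5172]
2-norm of b is 4.1231; of x, 102.2871
with δb = [0.0060 0.0000 0.0025], A·Δx = δb → ‖Δx‖ = 0.2231
realised ‖Δx‖/‖x‖ = 0.0022
realised/bound (from unrounded values) ≈ 0.0077

0.0022
0.2841


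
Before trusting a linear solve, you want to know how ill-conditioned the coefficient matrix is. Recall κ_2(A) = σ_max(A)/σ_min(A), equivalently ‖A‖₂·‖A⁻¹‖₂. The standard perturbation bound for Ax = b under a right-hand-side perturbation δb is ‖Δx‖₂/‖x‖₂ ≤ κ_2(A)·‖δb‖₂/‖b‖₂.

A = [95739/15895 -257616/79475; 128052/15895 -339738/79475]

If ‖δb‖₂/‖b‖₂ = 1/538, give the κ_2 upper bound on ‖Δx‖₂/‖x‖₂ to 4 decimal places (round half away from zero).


M = AᵀA = [1022530833/10106041 -2726721144/50530205; -2726721144/50530205 7271516484/252651025]. tr(M)=113615181/874225, det(M)=116964/874225
solving λ² − 113615181/874225·λ + 116964/874225 = 0 gives λ = 3249/25, 36/34969
so κ_2 = √((3249/25) / (36/34969)) = 355.3000
bound on ‖Δx‖/‖x‖: κ·ε = 355.3000·1/538 = 0.6604

0.6604


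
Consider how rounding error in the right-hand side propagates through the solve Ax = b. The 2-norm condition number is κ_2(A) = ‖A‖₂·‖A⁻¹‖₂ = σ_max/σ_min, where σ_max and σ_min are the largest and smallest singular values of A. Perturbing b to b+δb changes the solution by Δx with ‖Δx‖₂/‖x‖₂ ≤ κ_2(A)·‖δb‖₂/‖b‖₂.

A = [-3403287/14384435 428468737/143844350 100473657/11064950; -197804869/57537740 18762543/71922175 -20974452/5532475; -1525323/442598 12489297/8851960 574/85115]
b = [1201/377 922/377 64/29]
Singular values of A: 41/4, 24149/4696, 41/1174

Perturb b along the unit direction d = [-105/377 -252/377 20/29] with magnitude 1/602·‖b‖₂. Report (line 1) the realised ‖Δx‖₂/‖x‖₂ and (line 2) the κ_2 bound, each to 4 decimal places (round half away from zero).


0.0076
0.4875

σ_max = 41/4, σ_min = 41/1174
κ = σ_max/σ_min = (41/4)/(41/1174) = 293.5000
bound on ‖Δx‖/‖x‖: κ·ε = 293.5000·1/602 = 0.4875
solve Ax = b  →  x = [9.8756 25.7239 -7.8302]
‖b‖₂ = 4.5826 and ‖x‖₂ = 28.6454
Δx = A⁻¹·δb where δb = 1/602·4.5826·d; ‖Δx‖ = 0.2180
dividing the unrounded norms, ‖Δx‖/‖x‖ = 0.0076
so the bound overstates the realised error by a factor of ≈ 64.0721 (computed from the unrounded values)


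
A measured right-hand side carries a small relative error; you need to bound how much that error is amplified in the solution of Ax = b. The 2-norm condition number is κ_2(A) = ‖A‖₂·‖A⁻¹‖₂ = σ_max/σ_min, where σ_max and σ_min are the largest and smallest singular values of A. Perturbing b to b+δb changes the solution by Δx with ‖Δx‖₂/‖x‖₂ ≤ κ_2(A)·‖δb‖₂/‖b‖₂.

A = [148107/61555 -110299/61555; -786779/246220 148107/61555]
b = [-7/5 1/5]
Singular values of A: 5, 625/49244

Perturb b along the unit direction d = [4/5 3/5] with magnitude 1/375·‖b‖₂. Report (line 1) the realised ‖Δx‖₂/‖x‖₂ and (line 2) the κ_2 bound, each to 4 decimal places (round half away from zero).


largest singular value 5, smallest 625/49244
condition number: 5 ÷ (625/49244) = 393.9520
κ_2(A)·‖δb‖/‖b‖ = 1.0505
solve Ax = b  →  x = [-47.4342 -62.9123]
‖b‖₂ = 1.4142 and ‖x‖₂ = 78.7907
Δx = A⁻¹·δb where δb = 1/375·1.4142·d; ‖Δx‖ = 0.2971
dividing the unrounded norms, ‖Δx‖/‖x‖ = 0.0038
realised/bound (from unrounded values) ≈ 0.0036

0.0038
1.0505


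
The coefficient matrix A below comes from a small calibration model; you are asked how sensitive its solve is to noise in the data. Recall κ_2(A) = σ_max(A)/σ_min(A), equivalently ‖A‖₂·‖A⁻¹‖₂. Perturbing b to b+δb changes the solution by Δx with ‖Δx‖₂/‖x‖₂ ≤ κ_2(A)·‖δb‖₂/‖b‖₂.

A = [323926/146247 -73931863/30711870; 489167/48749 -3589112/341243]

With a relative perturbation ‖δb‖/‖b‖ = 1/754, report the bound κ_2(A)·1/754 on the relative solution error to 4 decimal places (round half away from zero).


0.3426

AᵀA = [1343537917/12723489 -148120387589/1335966345; -148120387589/1335966345 65322958030849/561105864900]; tr = 148124827789/667188900, det = 492884401/667188900
solving λ² − 148124827789/667188900·λ + 492884401/667188900 = 0 gives λ = 22201/100, 22201/6671889
κ = σ_max/σ_min = (149/10)/(149/2583) = 258.3000
worst-case relative error ≤ 258.3000 × 1/754 = 0.3426


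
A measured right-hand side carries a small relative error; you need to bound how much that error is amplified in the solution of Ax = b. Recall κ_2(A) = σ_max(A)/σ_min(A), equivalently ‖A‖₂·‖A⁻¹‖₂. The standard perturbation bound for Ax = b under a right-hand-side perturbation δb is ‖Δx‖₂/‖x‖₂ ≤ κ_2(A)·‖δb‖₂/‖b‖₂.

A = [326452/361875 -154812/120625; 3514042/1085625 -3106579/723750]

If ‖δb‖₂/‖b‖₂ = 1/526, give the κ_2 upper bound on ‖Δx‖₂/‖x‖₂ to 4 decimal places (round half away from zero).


form AᵀA = [21292206964/1885730625 -9461076359/628576875; -9461076359/628576875 16821818041/838102500] with trace 9462607609/301716900 and determinant 240100/3017169
char-poly roots: 784/25 and 30625/12068676
so κ_2 = √((784/25) / (30625/12068676)) = 111.1680
bound on ‖Δx‖/‖x‖: κ·ε = 111.1680·1/526 = 0.2113

0.2113


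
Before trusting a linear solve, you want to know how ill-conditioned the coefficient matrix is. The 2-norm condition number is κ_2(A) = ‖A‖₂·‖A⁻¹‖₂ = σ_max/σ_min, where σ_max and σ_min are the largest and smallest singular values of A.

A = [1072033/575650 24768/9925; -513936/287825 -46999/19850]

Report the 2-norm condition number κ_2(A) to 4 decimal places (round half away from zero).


form AᵀA = [2622800953/394022500 874251576/98505625; 874251576/98505625 4662721297/394022500] with trace 29142089/1576090 and determinant 3418801/1576090000
eigenvalues of AᵀA: λ = (tr ± √(tr²−4·det))/2 = 1849/100, 1849/15760900
κ = σ_max/σ_min = (43/10)/(43/3970) = 397.0000

397.0000


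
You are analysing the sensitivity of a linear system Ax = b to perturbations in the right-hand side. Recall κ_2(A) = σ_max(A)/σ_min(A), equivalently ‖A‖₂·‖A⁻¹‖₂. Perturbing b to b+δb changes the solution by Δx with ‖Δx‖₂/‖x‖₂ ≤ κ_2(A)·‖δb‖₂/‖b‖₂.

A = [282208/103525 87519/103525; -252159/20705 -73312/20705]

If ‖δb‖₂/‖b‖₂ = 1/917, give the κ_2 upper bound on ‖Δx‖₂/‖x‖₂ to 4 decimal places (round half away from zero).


0.2864

form AᵀA = [993007369/6375625 289622592/6375625; 289622592/6375625 84488881/6375625] with trace 1723994/10201 and determinant 4225/10201
λ_max, λ_min = (1723994/10201 ± √2971982915136/104060401)/2 = 169, 25/10201
so κ_2 = √(169 / (25/10201)) = 262.6000
worst-case relative error ≤ 262.6000 × 1/917 = 0.2864


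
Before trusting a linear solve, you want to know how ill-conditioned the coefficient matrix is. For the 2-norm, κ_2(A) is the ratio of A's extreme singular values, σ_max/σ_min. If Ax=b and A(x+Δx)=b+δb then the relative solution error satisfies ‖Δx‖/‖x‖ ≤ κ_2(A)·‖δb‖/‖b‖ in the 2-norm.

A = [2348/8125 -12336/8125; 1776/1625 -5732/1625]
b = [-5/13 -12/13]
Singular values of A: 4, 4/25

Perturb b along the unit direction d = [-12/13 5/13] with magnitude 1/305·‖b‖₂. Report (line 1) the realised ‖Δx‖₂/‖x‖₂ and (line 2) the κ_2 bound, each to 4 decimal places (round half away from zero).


from the listed singular values, σ₁ = 4, σ_n = 4/25
κ = σ_max/σ_min = 4/(4/25) = 25.0000
κ_2(A)·‖δb‖/‖b‖ = 0.0820
solve Ax = b  →  x = [-0.0700 0.2400]
‖b‖ = 1.0000, ‖x‖ = 0.2500
δb = ε·‖b‖·d = [-0.0030 0.0013]; solving A·Δx = δb gives ‖Δx‖ = 0.0205
realised ‖Δx‖/‖x‖ = 0.0820
realised/bound = 1 exactly: the bound is attained for this b and d

0.0820
0.0820


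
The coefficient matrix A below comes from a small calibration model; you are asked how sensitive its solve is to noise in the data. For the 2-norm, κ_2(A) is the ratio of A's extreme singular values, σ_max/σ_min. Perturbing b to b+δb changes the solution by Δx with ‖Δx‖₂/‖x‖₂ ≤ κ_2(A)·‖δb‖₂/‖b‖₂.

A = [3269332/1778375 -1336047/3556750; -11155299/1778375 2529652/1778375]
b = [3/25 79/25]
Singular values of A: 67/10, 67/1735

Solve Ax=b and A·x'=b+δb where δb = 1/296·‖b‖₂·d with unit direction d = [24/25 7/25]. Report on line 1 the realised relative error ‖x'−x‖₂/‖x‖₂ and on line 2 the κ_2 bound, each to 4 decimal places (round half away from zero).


0.0107
0.5861

from the listed singular values, σ₁ = 67/10, σ_n = 67/1735
condition number: (67/10) ÷ (67/1735) = 173.5000
bound on ‖Δx‖/‖x‖: κ·ε = 173.5000·1/296 = 0.5861
solve Ax = b  →  x = [5.2475 25.3622]
‖b‖ = 3.1623, ‖x‖ = 25.8994
δb = ε·‖b‖·d = [0.0103 0.0030]; solving A·Δx = δb gives ‖Δx‖ = 0.2767
dividing the unrounded norms, ‖Δx‖/‖x‖ = 0.0107
tightness: 0.0107 against a bound of 0.5861 (unrounded ratio ≈ 0.0182)


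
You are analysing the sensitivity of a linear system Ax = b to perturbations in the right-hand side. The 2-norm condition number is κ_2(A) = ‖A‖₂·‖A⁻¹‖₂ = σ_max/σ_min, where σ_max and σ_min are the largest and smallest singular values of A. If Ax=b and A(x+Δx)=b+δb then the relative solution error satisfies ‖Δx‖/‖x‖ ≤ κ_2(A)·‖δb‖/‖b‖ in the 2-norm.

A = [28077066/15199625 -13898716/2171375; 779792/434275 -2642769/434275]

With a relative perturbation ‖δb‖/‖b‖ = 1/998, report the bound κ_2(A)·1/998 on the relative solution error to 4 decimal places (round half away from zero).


AᵀA = [1823084661316/274707015625 -892838214216/39243859375; -892838214216/39243859375 437312730241/5606265625]; tr = 37202253509/439531225, det = 1119364/17581249
λ_max, λ_min = (37202253509/439531225 ± √1383958466604888723081/193187697750000625)/2 = 2116/25, 13225/17581249
σ_max=√(2116/25)=(46/5), σ_min=√(13225/17581249)=(115/4193) → κ = 335.4400
worst-case relative error ≤ 335.4400 × 1/998 = 0.3361

0.3361


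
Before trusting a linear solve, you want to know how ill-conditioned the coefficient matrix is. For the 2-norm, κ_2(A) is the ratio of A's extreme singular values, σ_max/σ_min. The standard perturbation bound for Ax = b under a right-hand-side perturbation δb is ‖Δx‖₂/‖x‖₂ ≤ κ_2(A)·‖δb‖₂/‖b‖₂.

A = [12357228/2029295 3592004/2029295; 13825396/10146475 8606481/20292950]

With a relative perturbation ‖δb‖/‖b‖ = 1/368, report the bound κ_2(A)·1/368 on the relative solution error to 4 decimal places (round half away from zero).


0.6725

AᵀA = [2384692843936/61243875625 695523089898/61243875625; 695523089898/61243875625 811612604881/244975502500]; tr = 16560614369/391960804, det = 2856100/97990201
eigenvalues of AᵀA: λ = (tr ± √(tr²−4·det))/2 = 169/4, 67600/97990201
σ_max=√(169/4)=(13/2), σ_min=√(67600/97990201)=(260/9899) → κ = 247.4750
perturbation bound = 247.4750·1/368 = 0.6725


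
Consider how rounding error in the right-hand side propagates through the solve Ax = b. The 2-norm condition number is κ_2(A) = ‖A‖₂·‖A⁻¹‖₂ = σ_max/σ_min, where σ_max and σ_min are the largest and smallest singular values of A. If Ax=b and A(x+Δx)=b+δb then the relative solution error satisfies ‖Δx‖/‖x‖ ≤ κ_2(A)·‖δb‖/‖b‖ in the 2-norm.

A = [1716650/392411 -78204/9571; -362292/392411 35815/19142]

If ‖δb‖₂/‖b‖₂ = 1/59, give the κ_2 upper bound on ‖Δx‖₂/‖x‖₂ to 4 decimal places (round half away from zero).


2.3856

form AᵀA = [1831137844/91604041 -3432600990/91604041; -3432600990/91604041 25746176689/366416164] with trace 114431585/1267876 and determinant 130321/316969
λ_max, λ_min = (114431585/1267876 ± √13091943951721089/1607509551376)/2 = 361/4, 1444/316969
κ_2(A) = √(λ_max/λ_min) = √((361/4) / (1444/316969)) = 140.7500
perturbation bound = 140.7500·1/59 = 2.3856


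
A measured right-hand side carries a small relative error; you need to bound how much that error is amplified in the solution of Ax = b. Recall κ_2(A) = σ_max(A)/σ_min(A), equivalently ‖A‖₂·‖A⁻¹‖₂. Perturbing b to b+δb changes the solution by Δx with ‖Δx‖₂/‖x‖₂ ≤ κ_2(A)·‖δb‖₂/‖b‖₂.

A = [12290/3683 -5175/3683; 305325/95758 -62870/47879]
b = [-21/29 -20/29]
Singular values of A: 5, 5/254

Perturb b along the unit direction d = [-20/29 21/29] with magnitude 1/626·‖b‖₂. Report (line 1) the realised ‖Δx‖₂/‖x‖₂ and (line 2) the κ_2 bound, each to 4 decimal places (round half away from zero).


0.4058
0.4058

largest singular value 5, smallest 5/254
condition number: 5 ÷ (5/254) = 254.0000
worst-case relative error ≤ 254.0000 × 1/626 = 0.4058
solve Ax = b  →  x = [-0.1846 0.0769]
‖b‖₂ = 1.0000 and ‖x‖₂ = 0.2000
Δx = A⁻¹·δb where δb = 1/626·1.0000·d; ‖Δx‖ = 0.0812
relative error = 0.4058
so the bound is sharp here: realised error equals the bound


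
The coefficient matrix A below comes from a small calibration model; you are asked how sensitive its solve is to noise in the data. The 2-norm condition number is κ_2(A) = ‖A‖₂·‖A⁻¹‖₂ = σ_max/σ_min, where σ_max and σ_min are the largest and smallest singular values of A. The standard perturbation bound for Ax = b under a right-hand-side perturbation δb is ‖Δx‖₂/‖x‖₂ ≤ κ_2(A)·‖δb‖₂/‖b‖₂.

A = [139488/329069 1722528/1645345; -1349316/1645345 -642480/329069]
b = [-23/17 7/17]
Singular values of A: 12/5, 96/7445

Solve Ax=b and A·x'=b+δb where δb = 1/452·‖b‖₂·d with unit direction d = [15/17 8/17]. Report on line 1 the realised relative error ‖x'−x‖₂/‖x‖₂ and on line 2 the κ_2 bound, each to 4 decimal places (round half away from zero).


0.0031
0.4118

σ_max = 12/5, σ_min = 96/7445
κ_2(A) = (12/5) / (96/7445) = 186.1250
worst-case relative error ≤ 186.1250 × 1/452 = 0.4118
solve Ax = b  →  x = [71.4263 -30.2123]
2-norm of b is 1.4142; of x, 77.5532
re-solving with b+δb shifts x by Δx of norm 0.2426
dividing the unrounded norms, ‖Δx‖/‖x‖ = 0.0031
so the bound overstates the realised error by a factor of ≈ 131.6121 (computed from the unrounded values)


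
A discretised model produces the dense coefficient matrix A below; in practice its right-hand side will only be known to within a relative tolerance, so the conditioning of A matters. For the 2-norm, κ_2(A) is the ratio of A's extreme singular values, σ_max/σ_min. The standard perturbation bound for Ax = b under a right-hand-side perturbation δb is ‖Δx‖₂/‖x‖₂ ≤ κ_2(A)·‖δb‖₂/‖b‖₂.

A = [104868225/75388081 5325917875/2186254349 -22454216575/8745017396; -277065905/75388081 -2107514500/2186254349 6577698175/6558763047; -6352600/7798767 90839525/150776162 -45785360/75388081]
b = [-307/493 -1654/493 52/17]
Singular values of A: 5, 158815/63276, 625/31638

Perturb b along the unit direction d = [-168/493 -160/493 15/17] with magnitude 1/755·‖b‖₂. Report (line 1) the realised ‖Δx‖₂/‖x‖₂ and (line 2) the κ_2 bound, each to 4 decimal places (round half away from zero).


0.0015
0.3352

σ_max = 5, σ_min = 625/31638
κ = σ_max/σ_min = 5/(625/31638) = 253.1040
κ_2(A)·‖δb‖/‖b‖ = 0.3352
solve Ax = b  →  x = [0.5644 146.6170 139.6527]
‖b‖ = 4.5826, ‖x‖ = 202.4840
re-solving with b+δb shifts x by Δx of norm 0.3072
dividing the unrounded norms, ‖Δx‖/‖x‖ = 0.0015
so the bound overstates the realised error by a factor of ≈ 220.9281 (computed from the unrounded values)


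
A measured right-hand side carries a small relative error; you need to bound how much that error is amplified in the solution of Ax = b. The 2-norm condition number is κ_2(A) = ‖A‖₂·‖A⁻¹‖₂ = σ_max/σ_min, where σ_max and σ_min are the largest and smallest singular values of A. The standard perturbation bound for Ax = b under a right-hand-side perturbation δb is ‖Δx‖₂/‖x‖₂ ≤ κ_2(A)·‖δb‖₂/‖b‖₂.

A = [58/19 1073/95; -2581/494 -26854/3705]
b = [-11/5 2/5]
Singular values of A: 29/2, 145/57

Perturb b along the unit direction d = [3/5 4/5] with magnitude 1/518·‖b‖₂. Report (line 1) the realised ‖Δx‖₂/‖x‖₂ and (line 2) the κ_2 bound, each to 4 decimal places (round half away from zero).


largest singular value 29/2, smallest 145/57
condition number: (29/2) ÷ (145/57) = 5.7000
worst-case relative error ≤ 5.7000 × 1/518 = 0.0110
solve Ax = b  →  x = [0.3098 -0.2785]
‖b‖₂ = 2.2361 and ‖x‖₂ = 0.4166
δb = ε·‖b‖·d = [0.0026 0.0035]; solving A·Δx = δb gives ‖Δx‖ = 0.0017
dividing the unrounded norms, ‖Δx‖/‖x‖ = 0.0041
so the bound overstates the realised error by a factor of ≈ 2.7015 (computed from the unrounded values)

0.0041
0.0110


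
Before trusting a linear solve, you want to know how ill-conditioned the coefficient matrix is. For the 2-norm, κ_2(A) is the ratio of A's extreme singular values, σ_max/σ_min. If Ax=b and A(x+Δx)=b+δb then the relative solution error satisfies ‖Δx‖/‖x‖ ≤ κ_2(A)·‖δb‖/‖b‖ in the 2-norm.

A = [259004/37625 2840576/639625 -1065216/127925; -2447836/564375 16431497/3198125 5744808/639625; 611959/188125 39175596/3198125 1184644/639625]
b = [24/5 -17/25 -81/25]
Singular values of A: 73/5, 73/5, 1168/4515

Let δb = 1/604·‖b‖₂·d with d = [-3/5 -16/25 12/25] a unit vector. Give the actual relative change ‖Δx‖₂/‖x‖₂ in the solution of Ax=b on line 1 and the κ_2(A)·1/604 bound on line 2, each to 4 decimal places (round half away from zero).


σ_max = 73/5, σ_min = 1168/4515
κ_2(A) = (73/5) / (1168/4515) = 56.4375
worst-case relative error ≤ 56.4375 × 1/604 = 0.0934
solve Ax = b  →  x = [-12.2466 4.2619 -8.4277]
2-norm of b is 5.8310; of x, 15.4651
with δb = [-0.0058 -0.0062 0.0046], A·Δx = δb → ‖Δx‖ = 0.0373
realised ‖Δx‖/‖x‖ = 0.0024
tightness: 0.0024 against a bound of 0.0934 (unrounded ratio ≈ 0.0258)

0.0024
0.0934


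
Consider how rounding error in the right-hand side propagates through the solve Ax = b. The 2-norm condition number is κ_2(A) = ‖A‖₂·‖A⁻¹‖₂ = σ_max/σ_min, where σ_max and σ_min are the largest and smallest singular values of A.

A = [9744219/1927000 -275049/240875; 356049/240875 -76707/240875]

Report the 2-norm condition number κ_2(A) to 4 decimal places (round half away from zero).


376.0000

AᵀA = [164901025449/5941326400 -185512275/29706632; -185512275/29706632 130457466/92833225]; tr = 103063833/3534400, det = 531441/88360000
eigenvalues of AᵀA: λ = (tr ± √(tr²−4·det))/2 = 729/25, 729/3534400
κ = σ_max/σ_min = (27/5)/(27/1880) = 376.0000


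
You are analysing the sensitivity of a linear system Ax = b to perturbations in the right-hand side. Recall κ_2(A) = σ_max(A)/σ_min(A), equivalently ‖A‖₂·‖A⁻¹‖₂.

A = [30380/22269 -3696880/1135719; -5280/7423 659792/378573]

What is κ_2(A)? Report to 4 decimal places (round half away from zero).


256.9500

M = AᵀA = [1173850000/495908361 -8450854720/1487725083; -8450854720/1487725083 60847235584/4463175249]. tr(M)=422555536/26409321, det(M)=102400/26409321
eigenvalues of AᵀA: λ = (tr ± √(tr²−4·det))/2 = 16, 6400/26409321
κ_2(A) = √(λ_max/λ_min) = √(16 / (6400/26409321)) = 256.9500


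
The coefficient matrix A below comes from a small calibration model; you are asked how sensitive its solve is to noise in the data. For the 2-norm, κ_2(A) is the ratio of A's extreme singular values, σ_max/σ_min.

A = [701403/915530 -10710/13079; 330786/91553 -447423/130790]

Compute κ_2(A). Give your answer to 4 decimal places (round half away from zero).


M = AᵀA = [6801846489/498628900 -46256184/3561635; -46256184/3561635 125911809/10176100]. tr(M)=1542393/59290, det(M)=6765201/59290000
eigenvalues of AᵀA: λ = (tr ± √(tr²−4·det))/2 = 2601/100, 2601/592900
σ_max=√(2601/100)=(51/10), σ_min=√(2601/592900)=(51/770) → κ = 77.0000

77.0000


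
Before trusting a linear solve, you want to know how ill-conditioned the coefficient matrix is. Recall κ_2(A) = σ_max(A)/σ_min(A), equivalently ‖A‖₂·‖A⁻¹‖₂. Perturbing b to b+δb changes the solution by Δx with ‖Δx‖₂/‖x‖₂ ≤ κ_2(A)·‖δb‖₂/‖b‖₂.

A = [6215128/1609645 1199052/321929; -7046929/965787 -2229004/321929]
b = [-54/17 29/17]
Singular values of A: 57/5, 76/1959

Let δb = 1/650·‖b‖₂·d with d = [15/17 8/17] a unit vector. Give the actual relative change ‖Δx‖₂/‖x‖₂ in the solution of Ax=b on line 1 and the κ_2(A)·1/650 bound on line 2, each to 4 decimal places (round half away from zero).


0.0028
0.4521

from the listed singular values, σ₁ = 57/5, σ_n = 76/1959
condition number: (57/5) ÷ (76/1959) = 293.8500
κ_2(A)·‖δb‖/‖b‖ = 0.4521
solve Ax = b  →  x = [35.3630 -37.5127]
‖b‖ = 3.6056, ‖x‖ = 51.5533
δb = ε·‖b‖·d = [0.0049 0.0026]; solving A·Δx = δb gives ‖Δx‖ = 0.1430
dividing the unrounded norms, ‖Δx‖/‖x‖ = 0.0028
realised/bound (from unrounded values) ≈ 0.0061


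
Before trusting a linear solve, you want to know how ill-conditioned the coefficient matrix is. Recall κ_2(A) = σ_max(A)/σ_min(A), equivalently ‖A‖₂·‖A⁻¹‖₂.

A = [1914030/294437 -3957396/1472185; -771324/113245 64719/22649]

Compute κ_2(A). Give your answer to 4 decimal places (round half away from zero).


M = AᵀA = [228457492884/2577085225 -19037977884/515417045; -19037977884/515417045 39664212201/2577085225]. tr(M)=317303793/3049805, det(M)=27060804/381225625
λ_max, λ_min = (317303793/3049805 ± √2516976402164396649/232532763450625)/2 = 2601/25, 10404/15249025
so κ_2 = √((2601/25) / (10404/15249025)) = 390.5000

390.5000


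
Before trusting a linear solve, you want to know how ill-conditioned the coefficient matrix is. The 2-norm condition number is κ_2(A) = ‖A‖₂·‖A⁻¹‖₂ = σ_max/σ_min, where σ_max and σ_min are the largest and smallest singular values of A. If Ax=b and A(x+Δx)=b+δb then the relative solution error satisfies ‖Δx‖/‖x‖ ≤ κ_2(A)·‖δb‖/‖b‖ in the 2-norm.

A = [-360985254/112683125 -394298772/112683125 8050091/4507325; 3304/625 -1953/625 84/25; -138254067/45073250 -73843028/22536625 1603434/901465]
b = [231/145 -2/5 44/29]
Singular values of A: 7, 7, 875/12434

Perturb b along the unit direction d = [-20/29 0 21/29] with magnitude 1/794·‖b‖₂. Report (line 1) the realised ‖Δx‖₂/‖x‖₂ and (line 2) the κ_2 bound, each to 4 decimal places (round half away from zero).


0.1253
0.1253

from the listed singular values, σ₁ = 7, σ_n = 875/12434
condition number: 7 ÷ (875/12434) = 99.4720
perturbation bound = 99.4720·1/794 = 0.1253
solve Ax = b  →  x = [-0.2423 -0.1897 0.0857]
‖b‖ = 2.2361, ‖x‖ = 0.3194
δb = ε·‖b‖·d = [-0.0019 0.0000 0.0020]; solving A·Δx = δb gives ‖Δx‖ = 0.0400
realised ‖Δx‖/‖x‖ = 0.1253
so the bound is sharp here: realised error equals the bound


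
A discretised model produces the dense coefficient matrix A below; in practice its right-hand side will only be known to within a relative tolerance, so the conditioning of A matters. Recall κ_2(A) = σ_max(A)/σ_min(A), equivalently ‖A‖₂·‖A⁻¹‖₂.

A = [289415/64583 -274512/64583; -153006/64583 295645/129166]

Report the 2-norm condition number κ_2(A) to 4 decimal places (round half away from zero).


form AᵀA = [12787481/497669 -12178215/497669; -12178215/497669 46394621/1990676] with trace 3363605/68644 and determinant 2401/68644
eigenvalues of AᵀA: λ = (tr ± √(tr²−4·det))/2 = 49, 49/68644
σ_max=√49=7, σ_min=√(49/68644)=(7/262) → κ = 262.0000

262.0000


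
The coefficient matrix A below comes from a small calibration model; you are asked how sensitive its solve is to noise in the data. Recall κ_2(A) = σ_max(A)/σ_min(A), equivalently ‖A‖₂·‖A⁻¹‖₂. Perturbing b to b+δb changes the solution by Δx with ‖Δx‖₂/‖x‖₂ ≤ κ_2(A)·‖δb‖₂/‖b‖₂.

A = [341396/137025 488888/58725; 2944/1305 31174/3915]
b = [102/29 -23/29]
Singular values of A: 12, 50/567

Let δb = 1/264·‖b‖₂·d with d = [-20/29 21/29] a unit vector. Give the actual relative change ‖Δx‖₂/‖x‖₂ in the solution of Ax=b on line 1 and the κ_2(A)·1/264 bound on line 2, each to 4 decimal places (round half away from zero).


0.0046
0.5155

largest singular value 12, smallest 50/567
condition number: 12 ÷ (50/567) = 136.0800
perturbation bound = 136.0800·1/264 = 0.5155
solve Ax = b  →  x = [32.7059 -9.3656]
‖b‖₂ = 3.6056 and ‖x‖₂ = 34.0204
Δx = A⁻¹·δb where δb = 1/264·3.6056·d; ‖Δx‖ = 0.1549
dividing the unrounded norms, ‖Δx‖/‖x‖ = 0.0046
so the bound overstates the realised error by a factor of ≈ 113.2268 (computed from the unrounded values)
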